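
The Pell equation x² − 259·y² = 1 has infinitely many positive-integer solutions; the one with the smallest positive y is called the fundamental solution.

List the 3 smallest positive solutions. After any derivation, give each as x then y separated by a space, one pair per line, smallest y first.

847225 52644
1435580401249 89202625800
2432519210895520825 151149389286757356

[16; 10,1,2,3,4,3,2,1,10,32] for √259; ℓ=10 ⇒ convergent index 9
i=0: a=16 ⇒ p=16, q=1
…
i=2: a=1 ⇒ p=177, q=11
i=3: a=2 ⇒ p=515, q=32
…
i=6: a=3 ⇒ p=23931, q=1487
i=7: a=2 ⇒ p=55265, q=3434
i=8: a=1 ⇒ p=79196, q=4921
i=9: a=10 ⇒ p=847225, q=52644
(x₁, y₁) = (847225, 52644);  847225² − 259·52644² = 1 ✓
(847225+52644√259)^2 = 1435580401249 + 89202625800√259
(847225+52644√259)^3 = 2432519210895520825 + 151149389286757356√259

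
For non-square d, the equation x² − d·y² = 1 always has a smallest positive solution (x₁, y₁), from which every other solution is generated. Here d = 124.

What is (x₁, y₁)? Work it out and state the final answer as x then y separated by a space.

4620799 414960

d=124: √d = [11; 7,2,1,1,1,…,2,7,22] (ℓ=16, even), read p_15/q_15
step 0: (11, 1)  from 11·(1,0) + (0,1)
…
step 2: (167, 15)  from 2·(78,7) + (11,1)
…
step 4: (412, 37)  from 1·(245,22) + (167,15)
step 5: (657, 59)  from 1·(412,37) + (245,22)
…
step 8: (14543, 1306)  from 4·(3040,273) + (2383,214)
…
step 10: (67292, 6043)  from 3·(17583,1579) + (14543,1306)
step 11: (84875, 7622)  from 1·(67292,6043) + (17583,1579)
…
step 13: (237042, 21287)  from 1·(152167,13665) + (84875,7622)
step 14: (626251, 56239)  from 2·(237042,21287) + (152167,13665)
step 15: (4620799, 414960)  from 7·(626251,56239) + (237042,21287)
fundamental: x₁=4620799, y₁=414960  (since 21351783398401 − 124·172191801600 = 1)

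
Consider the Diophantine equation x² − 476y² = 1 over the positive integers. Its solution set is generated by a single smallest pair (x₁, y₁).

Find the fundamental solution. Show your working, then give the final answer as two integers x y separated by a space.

28799 1320

√476 = [21; 1,4,2,10,2,4,1,42, …], period ℓ=8 (even) → k=7
i=0: a=21 ⇒ p=21, q=1
…
i=4: a=10 ⇒ p=2509, q=115
…
i=6: a=4 ⇒ p=23541, q=1079
i=7: a=1 ⇒ p=28799, q=1320
(x₁, y₁) = (28799, 1320);  28799² − 476·1320² = 1 ✓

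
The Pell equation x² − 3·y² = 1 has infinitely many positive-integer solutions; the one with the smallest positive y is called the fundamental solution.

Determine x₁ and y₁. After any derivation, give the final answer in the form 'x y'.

√3 = [1; 1,2, …], period ℓ=2 (even) → k=1
a_0=1:  p_0=1·1+0=1,  q_0=1·0+1=1
a_1=1:  p_1=1·1+1=2,  q_1=1·1+0=1
fundamental: x₁=2, y₁=1  (since 4 − 3·1 = 1)

2 1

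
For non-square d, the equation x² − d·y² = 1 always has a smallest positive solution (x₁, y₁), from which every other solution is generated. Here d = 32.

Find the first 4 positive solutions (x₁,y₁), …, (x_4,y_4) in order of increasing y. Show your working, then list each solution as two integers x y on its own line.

d=32: √d = [5; 1,1,1,10] (ℓ=4, even), read p_3/q_3
k=0  a_k=5  p_k/q_k = 5/1
…
k=2  a_k=1  p_k/q_k = 11/2
k=3  a_k=1  p_k/q_k = 17/3
fundamental: x₁=17, y₁=3  (since 289 − 32·9 = 1)
(17+3√32)^2 = 577 + 102√32
(17+3√32)^3 = 19601 + 3465√32
(17+3√32)^4 = 665857 + 117708√32

17 3
577 102
19601 3465
665857 117708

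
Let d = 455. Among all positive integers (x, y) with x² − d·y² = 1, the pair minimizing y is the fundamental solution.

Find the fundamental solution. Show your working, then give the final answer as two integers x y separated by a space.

√455 = [21; 3,42, …], period ℓ=2 (even) → k=1
k=0  a_k=21  p_k/q_k = 21/1
k=1  a_k=3  p_k/q_k = 64/3
(x₁, y₁) = (64, 3);  64² − 455·3² = 1 ✓

64 3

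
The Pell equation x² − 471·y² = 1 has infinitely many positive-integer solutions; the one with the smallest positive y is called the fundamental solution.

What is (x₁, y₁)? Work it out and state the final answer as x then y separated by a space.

7838695 361188

d=471: √d = [21; 1,2,2,1,3,…,2,1,42] (ℓ=14, even), read p_13/q_13
i=0: a=21 ⇒ p=21, q=1
i=1: a=1 ⇒ p=22, q=1
…
i=9: a=3 ⇒ p=644804, q=29711
…
i=12: a=2 ⇒ p=5506953, q=253747
i=13: a=1 ⇒ p=7838695, q=361188
→ (7838695, 361188).  Check: 7838695²=61445139303025, 471·361188²=61445139303024, difference 1.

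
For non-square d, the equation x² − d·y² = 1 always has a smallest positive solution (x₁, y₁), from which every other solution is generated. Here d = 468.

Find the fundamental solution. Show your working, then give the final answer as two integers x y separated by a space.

649 30

[21; 1,1,1,2,1,1,1,42] for √468; ℓ=8 ⇒ convergent index 7
k=0  a_k=21  p_k/q_k = 21/1
…
k=2  a_k=1  p_k/q_k = 43/2
k=3  a_k=1  p_k/q_k = 65/3
…
k=6  a_k=1  p_k/q_k = 411/19
k=7  a_k=1  p_k/q_k = 649/30
→ (649, 30).  Check: 649²=421201, 468·30²=421200, difference 1.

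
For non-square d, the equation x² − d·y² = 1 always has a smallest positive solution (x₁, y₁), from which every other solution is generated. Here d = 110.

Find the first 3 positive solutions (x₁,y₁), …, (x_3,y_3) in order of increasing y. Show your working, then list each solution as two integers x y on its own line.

21 2
881 84
36981 3526

d=110: √d = [10; 2,20] (ℓ=2, even), read p_1/q_1
a_0=10:  p_0=10·1+0=10,  q_0=10·0+1=1
a_1=2:  p_1=2·10+1=21,  q_1=2·1+0=2
→ (21, 2).  Check: 21²=441, 110·2²=440, difference 1.
k=2:  x_2 = 21·21+110·2·2 = 881,  y_2 = 21·2+2·21 = 84
k=3:  x_3 = 21·881+110·2·84 = 36981,  y_3 = 21·84+2·881 = 3526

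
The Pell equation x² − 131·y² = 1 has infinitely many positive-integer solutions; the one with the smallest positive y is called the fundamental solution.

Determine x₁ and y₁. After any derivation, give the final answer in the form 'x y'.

10610 927

d=131: √d = [11; 2,4,11,4,2,22] (ℓ=6, even), read p_5/q_5
k=0  a_k=11  p_k/q_k = 11/1
…
k=2  a_k=4  p_k/q_k = 103/9
k=3  a_k=11  p_k/q_k = 1156/101
k=4  a_k=4  p_k/q_k = 4727/413
k=5  a_k=2  p_k/q_k = 10610/927
→ (10610, 927).  Check: 10610²=112572100, 131·927²=112572099, difference 1.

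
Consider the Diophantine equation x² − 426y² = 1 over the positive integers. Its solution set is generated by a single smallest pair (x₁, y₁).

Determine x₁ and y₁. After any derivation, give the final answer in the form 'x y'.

√426 = [20; 1,1,1,3,2,6,2,3,1,1,1,40, …], period ℓ=12 (even) → k=11
step 0: (20, 1)  from 20·(1,0) + (0,1)
…
step 2: (41, 2)  from 1·(21,1) + (20,1)
step 3: (62, 3)  from 1·(41,2) + (21,1)
step 4: (227, 11)  from 3·(62,3) + (41,2)
…
step 6: (3323, 161)  from 6·(516,25) + (227,11)
…
step 8: (24809, 1202)  from 3·(7162,347) + (3323,161)
step 9: (31971, 1549)  from 1·(24809,1202) + (7162,347)
step 10: (56780, 2751)  from 1·(31971,1549) + (24809,1202)
step 11: (88751, 4300)  from 1·(56780,2751) + (31971,1549)
→ (88751, 4300).  Check: 88751²=7876740001, 426·4300²=7876740000, difference 1.

88751 4300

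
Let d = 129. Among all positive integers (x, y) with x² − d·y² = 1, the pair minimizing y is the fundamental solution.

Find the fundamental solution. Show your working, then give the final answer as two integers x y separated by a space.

16855 1484

√129 → a₀=11, period (2,1,3,1,6,1,3,1,2,22); ℓ=10 even so k=9
a_0=11:  p_0=11·1+0=11,  q_0=11·0+1=1
a_1=2:  p_1=2·11+1=23,  q_1=2·1+0=2
…
a_3=3:  p_3=3·34+23=125,  q_3=3·3+2=11
a_4=1:  p_4=1·125+34=159,  q_4=1·11+3=14
…
a_7=3:  p_7=3·1238+1079=4793,  q_7=3·109+95=422
a_8=1:  p_8=1·4793+1238=6031,  q_8=1·422+109=531
a_9=2:  p_9=2·6031+4793=16855,  q_9=2·531+422=1484
(x₁, y₁) = (16855, 1484);  16855² − 129·1484² = 1 ✓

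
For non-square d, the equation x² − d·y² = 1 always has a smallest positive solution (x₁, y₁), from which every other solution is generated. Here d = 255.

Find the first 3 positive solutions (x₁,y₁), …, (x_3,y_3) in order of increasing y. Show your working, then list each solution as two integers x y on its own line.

d=255: √d = [15; 1,30] (ℓ=2, even), read p_1/q_1
a_0=15:  p_0=15·1+0=15,  q_0=15·0+1=1
a_1=1:  p_1=1·15+1=16,  q_1=1·1+0=1
fundamental: x₁=16, y₁=1  (since 256 − 255·1 = 1)
k=2:  x_2 = 16·16+255·1·1 = 511,  y_2 = 16·1+1·16 = 32
k=3:  x_3 = 16·511+255·1·32 = 16336,  y_3 = 16·32+1·511 = 1023

16 1
511 32
16336 1023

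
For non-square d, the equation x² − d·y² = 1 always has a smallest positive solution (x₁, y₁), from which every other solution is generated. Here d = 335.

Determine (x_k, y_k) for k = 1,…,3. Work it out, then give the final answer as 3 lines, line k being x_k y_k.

[18; 3,3,3,36] for √335; ℓ=4 ⇒ convergent index 3
i=0: a=18 ⇒ p=18, q=1
i=1: a=3 ⇒ p=55, q=3
i=2: a=3 ⇒ p=183, q=10
i=3: a=3 ⇒ p=604, q=33
(x₁, y₁) = (604, 33);  604² − 335·33² = 1 ✓
(x_2, y_2) = (604·604 + 335·33·33, 604·33 + 33·604) = (729631, 39864)
(x_3, y_3) = (604·729631 + 335·33·39864, 604·39864 + 33·729631) = (881393644, 48155679)

604 33
729631 39864
881393644 48155679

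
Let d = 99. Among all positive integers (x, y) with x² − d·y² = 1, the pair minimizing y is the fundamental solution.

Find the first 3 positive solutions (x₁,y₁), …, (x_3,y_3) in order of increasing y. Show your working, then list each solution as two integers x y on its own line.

10 1
199 20
3970 399

[9; 1,18] for √99; ℓ=2 ⇒ convergent index 1
step 0: (9, 1)  from 9·(1,0) + (0,1)
step 1: (10, 1)  from 1·(9,1) + (1,0)
→ (10, 1).  Check: 10²=100, 99·1²=99, difference 1.
(x_2, y_2) = (10·10 + 99·1·1, 10·1 + 1·10) = (199, 20)
(x_3, y_3) = (10·199 + 99·1·20, 10·20 + 1·199) = (3970, 399)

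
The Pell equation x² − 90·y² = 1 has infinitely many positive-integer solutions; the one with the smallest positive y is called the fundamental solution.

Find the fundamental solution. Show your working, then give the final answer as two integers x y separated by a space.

[9; 2,18] for √90; ℓ=2 ⇒ convergent index 1
a_0=9:  p_0=9·1+0=9,  q_0=9·0+1=1
a_1=2:  p_1=2·9+1=19,  q_1=2·1+0=2
→ (19, 2).  Check: 19²=361, 90·2²=360, difference 1.

19 2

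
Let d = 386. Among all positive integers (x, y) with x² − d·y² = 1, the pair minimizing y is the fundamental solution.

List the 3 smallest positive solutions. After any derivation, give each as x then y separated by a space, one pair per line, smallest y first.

√386 → a₀=19, period (1,1,1,4,1,18,1,4,1,1,1,38); ℓ=12 even so k=11
i=0: a=19 ⇒ p=19, q=1
…
i=5: a=1 ⇒ p=334, q=17
…
i=9: a=1 ⇒ p=39392, q=2005
i=10: a=1 ⇒ p=72163, q=3673
i=11: a=1 ⇒ p=111555, q=5678
fundamental: x₁=111555, y₁=5678  (since 12444518025 − 386·32239684 = 1)
n=2: (111555,5678)∘(111555,5678) = (111555·111555+386·5678·5678, 111555·5678+5678·111555) = (24889036049,1266818580)
n=3: (24889036049,1266818580)∘(111555,5678) = (111555·24889036049+386·5678·1266818580, 111555·1266818580+5678·24889036049) = (5552992832780835,282639893378122)

111555 5678
24889036049 1266818580
5552992832780835 282639893378122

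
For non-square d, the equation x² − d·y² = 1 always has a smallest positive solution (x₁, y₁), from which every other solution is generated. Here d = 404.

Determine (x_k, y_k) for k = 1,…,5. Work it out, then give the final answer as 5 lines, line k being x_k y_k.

√404 → a₀=20, period (10,40); ℓ=2 even so k=1
k=0  a_k=20  p_k/q_k = 20/1
k=1  a_k=10  p_k/q_k = 201/10
fundamental: x₁=201, y₁=10  (since 40401 − 404·100 = 1)
k=2:  x_2 = 201·201+404·10·10 = 80801,  y_2 = 201·10+10·201 = 4020
k=3:  x_3 = 201·80801+404·10·4020 = 32481801,  y_3 = 201·4020+10·80801 = 1616030
k=4:  x_4 = 201·32481801+404·10·1616030 = 13057603201,  y_4 = 201·1616030+10·32481801 = 649640040
k=5:  x_5 = 201·13057603201+404·10·649640040 = 5249124005001,  y_5 = 201·649640040+10·13057603201 = 261153680050

201 10
80801 4020
32481801 1616030
13057603201 649640040
5249124005001 261153680050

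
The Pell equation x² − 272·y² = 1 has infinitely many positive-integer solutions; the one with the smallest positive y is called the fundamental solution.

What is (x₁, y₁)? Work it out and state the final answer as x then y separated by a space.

[16; 2,32] for √272; ℓ=2 ⇒ convergent index 1
i=0: a=16 ⇒ p=16, q=1
i=1: a=2 ⇒ p=33, q=2
(x₁, y₁) = (33, 2);  33² − 272·2² = 1 ✓

33 2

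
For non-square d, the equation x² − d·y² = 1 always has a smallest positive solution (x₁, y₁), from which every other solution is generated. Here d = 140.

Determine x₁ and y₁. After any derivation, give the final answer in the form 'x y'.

d=140: √d = [11; 1,4,1,22] (ℓ=4, even), read p_3/q_3
step 0: (11, 1)  from 11·(1,0) + (0,1)
step 1: (12, 1)  from 1·(11,1) + (1,0)
step 2: (59, 5)  from 4·(12,1) + (11,1)
step 3: (71, 6)  from 1·(59,5) + (12,1)
→ (71, 6).  Check: 71²=5041, 140·6²=5040, difference 1.

71 6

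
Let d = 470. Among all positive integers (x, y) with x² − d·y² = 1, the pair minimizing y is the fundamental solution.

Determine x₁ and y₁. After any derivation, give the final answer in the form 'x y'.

1691 78

√470 = [21; 1,2,8,2,1,42, …], period ℓ=6 (even) → k=5
i=0: a=21 ⇒ p=21, q=1
i=1: a=1 ⇒ p=22, q=1
i=2: a=2 ⇒ p=65, q=3
…
i=4: a=2 ⇒ p=1149, q=53
i=5: a=1 ⇒ p=1691, q=78
→ (1691, 78).  Check: 1691²=2859481, 470·78²=2859480, difference 1.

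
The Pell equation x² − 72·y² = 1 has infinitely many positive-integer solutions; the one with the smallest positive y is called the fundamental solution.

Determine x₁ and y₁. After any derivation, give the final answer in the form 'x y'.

d=72: √d = [8; 2,16] (ℓ=2, even), read p_1/q_1
step 0: (8, 1)  from 8·(1,0) + (0,1)
step 1: (17, 2)  from 2·(8,1) + (1,0)
→ (17, 2).  Check: 17²=289, 72·2²=288, difference 1.

17 2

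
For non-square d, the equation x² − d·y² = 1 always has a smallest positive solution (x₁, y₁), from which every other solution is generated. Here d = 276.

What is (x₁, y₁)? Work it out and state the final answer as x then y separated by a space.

√276 → a₀=16, period (1,1,1,1,2,2,2,1,1,1,1,32); ℓ=12 even so k=11
k=0  a_k=16  p_k/q_k = 16/1
…
k=2  a_k=1  p_k/q_k = 33/2
…
k=10  a_k=1  p_k/q_k = 4768/287
k=11  a_k=1  p_k/q_k = 7775/468
fundamental: x₁=7775, y₁=468  (since 60450625 − 276·219024 = 1)

7775 468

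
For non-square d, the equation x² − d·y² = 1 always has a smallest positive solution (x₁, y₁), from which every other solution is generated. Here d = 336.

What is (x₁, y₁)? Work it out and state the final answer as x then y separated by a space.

55 3

√336 → a₀=18, period (3,36); ℓ=2 even so k=1
i=0: a=18 ⇒ p=18, q=1
i=1: a=3 ⇒ p=55, q=3
fundamental: x₁=55, y₁=3  (since 3025 − 336·9 = 1)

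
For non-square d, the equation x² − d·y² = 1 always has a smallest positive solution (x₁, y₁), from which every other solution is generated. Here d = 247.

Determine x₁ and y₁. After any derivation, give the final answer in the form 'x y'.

85292 5427

[15; 1,2,1,1,9,1,9,1,1,2,1,30] for √247; ℓ=12 ⇒ convergent index 11
i=0: a=15 ⇒ p=15, q=1
…
i=5: a=9 ⇒ p=1053, q=67
…
i=9: a=1 ⇒ p=24203, q=1540
i=10: a=2 ⇒ p=61089, q=3887
i=11: a=1 ⇒ p=85292, q=5427
(x₁, y₁) = (85292, 5427);  85292² − 247·5427² = 1 ✓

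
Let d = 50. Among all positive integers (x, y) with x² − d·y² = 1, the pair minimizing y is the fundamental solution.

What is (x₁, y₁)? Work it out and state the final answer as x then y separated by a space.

99 14

d=50: √d = [7; 14] (ℓ=1, odd), read p_1/q_1
a_0=7:  p_0=7·1+0=7,  q_0=7·0+1=1
a_1=14:  p_1=14·7+1=99,  q_1=14·1+0=14
(x₁, y₁) = (99, 14);  99² − 50·14² = 1 ✓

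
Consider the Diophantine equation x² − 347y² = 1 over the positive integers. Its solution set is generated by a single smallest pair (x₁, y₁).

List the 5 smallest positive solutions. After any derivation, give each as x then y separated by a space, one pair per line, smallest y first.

641602 34443
823306252807 44197395372
1056469876826312026 56714274530897445
1355666371822207590758497 72775983935101527618408
1739596510986687599414840072362 93386433689401306371520721787

d=347: √d = [18; 1,1,1,2,4,…,1,1,36] (ℓ=14, even), read p_13/q_13
i=0: a=18 ⇒ p=18, q=1
i=1: a=1 ⇒ p=19, q=1
i=2: a=1 ⇒ p=37, q=2
i=3: a=1 ⇒ p=56, q=3
i=4: a=2 ⇒ p=149, q=8
…
i=6: a=1 ⇒ p=801, q=43
i=7: a=17 ⇒ p=14269, q=766
…
i=10: a=2 ⇒ p=164168, q=8813
…
i=12: a=1 ⇒ p=402885, q=21628
i=13: a=1 ⇒ p=641602, q=34443
(x₁, y₁) = (641602, 34443);  641602² − 347·34443² = 1 ✓
k=2:  x_2 = 641602·641602+347·34443·34443 = 823306252807,  y_2 = 641602·34443+34443·641602 = 44197395372
k=3:  x_3 = 641602·823306252807+347·34443·44197395372 = 1056469876826312026,  y_3 = 641602·44197395372+34443·823306252807 = 56714274530897445
k=4:  x_4 = 641602·1056469876826312026+347·34443·56714274530897445 = 1355666371822207590758497,  y_4 = 641602·56714274530897445+34443·1056469876826312026 = 72775983935101527618408
k=5:  x_5 = 641602·1355666371822207590758497+347·34443·72775983935101527618408 = 1739596510986687599414840072362,  y_5 = 641602·72775983935101527618408+34443·1355666371822207590758497 = 93386433689401306371520721787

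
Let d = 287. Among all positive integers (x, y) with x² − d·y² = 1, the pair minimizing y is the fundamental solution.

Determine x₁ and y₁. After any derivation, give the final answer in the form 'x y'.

288 17

d=287: √d = [16; 1,15,1,32] (ℓ=4, even), read p_3/q_3
step 0: (16, 1)  from 16·(1,0) + (0,1)
step 1: (17, 1)  from 1·(16,1) + (1,0)
step 2: (271, 16)  from 15·(17,1) + (16,1)
step 3: (288, 17)  from 1·(271,16) + (17,1)
→ (288, 17).  Check: 288²=82944, 287·17²=82943, difference 1.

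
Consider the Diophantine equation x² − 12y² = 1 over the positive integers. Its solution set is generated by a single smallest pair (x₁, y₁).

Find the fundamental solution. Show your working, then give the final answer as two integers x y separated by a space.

7 2

d=12: √d = [3; 2,6] (ℓ=2, even), read p_1/q_1
k=0  a_k=3  p_k/q_k = 3/1
k=1  a_k=2  p_k/q_k = 7/2
fundamental: x₁=7, y₁=2  (since 49 − 12·4 = 1)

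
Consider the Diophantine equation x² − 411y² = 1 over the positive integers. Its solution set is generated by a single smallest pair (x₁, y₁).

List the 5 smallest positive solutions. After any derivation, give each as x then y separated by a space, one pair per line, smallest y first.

49730 2453
4946145799 243975380
491943661118810 24265791292347
48928716529930696801 2413475601692857240
4866450145574963442708650 240044283320105789798053

[20; 3,1,1,1,19,1,1,1,3,40] for √411; ℓ=10 ⇒ convergent index 9
i=0: a=20 ⇒ p=20, q=1
i=1: a=3 ⇒ p=61, q=3
…
i=4: a=1 ⇒ p=223, q=11
…
i=8: a=1 ⇒ p=13583, q=670
i=9: a=3 ⇒ p=49730, q=2453
(x₁, y₁) = (49730, 2453);  49730² − 411·2453² = 1 ✓
n=2: (49730,2453)∘(49730,2453) = (49730·49730+411·2453·2453, 49730·2453+2453·49730) = (4946145799,243975380)
n=3: (4946145799,243975380)∘(49730,2453) = (49730·4946145799+411·2453·243975380, 49730·243975380+2453·4946145799) = (491943661118810,24265791292347)
n=4: (491943661118810,24265791292347)∘(49730,2453) = (49730·491943661118810+411·2453·24265791292347, 49730·24265791292347+2453·491943661118810) = (48928716529930696801,2413475601692857240)
n=5: (48928716529930696801,2413475601692857240)∘(49730,2453) = (49730·48928716529930696801+411·2453·2413475601692857240, 49730·2413475601692857240+2453·48928716529930696801) = (4866450145574963442708650,240044283320105789798053)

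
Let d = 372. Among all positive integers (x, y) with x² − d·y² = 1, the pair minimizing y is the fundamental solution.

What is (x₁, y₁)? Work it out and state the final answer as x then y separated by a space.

√372 = [19; 3,2,12,2,3,38, …], period ℓ=6 (even) → k=5
k=0  a_k=19  p_k/q_k = 19/1
k=1  a_k=3  p_k/q_k = 58/3
k=2  a_k=2  p_k/q_k = 135/7
k=3  a_k=12  p_k/q_k = 1678/87
k=4  a_k=2  p_k/q_k = 3491/181
k=5  a_k=3  p_k/q_k = 12151/630
fundamental: x₁=12151, y₁=630  (since 147646801 − 372·396900 = 1)

12151 630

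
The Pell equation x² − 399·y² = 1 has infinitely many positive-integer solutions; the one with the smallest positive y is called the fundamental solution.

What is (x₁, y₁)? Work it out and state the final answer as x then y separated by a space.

20 1

√399 = [19; 1,38, …], period ℓ=2 (even) → k=1
a_0=19:  p_0=19·1+0=19,  q_0=19·0+1=1
a_1=1:  p_1=1·19+1=20,  q_1=1·1+0=1
fundamental: x₁=20, y₁=1  (since 400 − 399·1 = 1)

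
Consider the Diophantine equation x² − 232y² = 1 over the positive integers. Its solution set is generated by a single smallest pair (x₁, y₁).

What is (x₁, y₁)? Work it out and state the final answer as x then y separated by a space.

[15; 4,3,7,3,4,30] for √232; ℓ=6 ⇒ convergent index 5
step 0: (15, 1)  from 15·(1,0) + (0,1)
…
step 2: (198, 13)  from 3·(61,4) + (15,1)
step 3: (1447, 95)  from 7·(198,13) + (61,4)
step 4: (4539, 298)  from 3·(1447,95) + (198,13)
step 5: (19603, 1287)  from 4·(4539,298) + (1447,95)
(x₁, y₁) = (19603, 1287);  19603² − 232·1287² = 1 ✓

19603 1287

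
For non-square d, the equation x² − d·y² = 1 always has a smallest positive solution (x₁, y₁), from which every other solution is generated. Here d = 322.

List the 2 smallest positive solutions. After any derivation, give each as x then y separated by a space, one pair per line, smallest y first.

323 18
208657 11628

d=322: √d = [17; 1,16,1,34] (ℓ=4, even), read p_3/q_3
k=0  a_k=17  p_k/q_k = 17/1
k=1  a_k=1  p_k/q_k = 18/1
k=2  a_k=16  p_k/q_k = 305/17
k=3  a_k=1  p_k/q_k = 323/18
(x₁, y₁) = (323, 18);  323² − 322·18² = 1 ✓
n=2: (323,18)∘(323,18) = (323·323+322·18·18, 323·18+18·323) = (208657,11628)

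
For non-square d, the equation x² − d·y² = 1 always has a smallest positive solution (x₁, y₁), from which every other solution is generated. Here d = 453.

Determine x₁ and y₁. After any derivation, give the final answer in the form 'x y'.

√453 = [21; 3,1,1,10,14,10,1,1,3,42, …], period ℓ=10 (even) → k=9
step 0: (21, 1)  from 21·(1,0) + (0,1)
step 1: (64, 3)  from 3·(21,1) + (1,0)
…
step 4: (1575, 74)  from 10·(149,7) + (85,4)
step 5: (22199, 1043)  from 14·(1575,74) + (149,7)
step 6: (223565, 10504)  from 10·(22199,1043) + (1575,74)
step 7: (245764, 11547)  from 1·(223565,10504) + (22199,1043)
step 8: (469329, 22051)  from 1·(245764,11547) + (223565,10504)
step 9: (1653751, 77700)  from 3·(469329,22051) + (245764,11547)
→ (1653751, 77700).  Check: 1653751²=2734892370001, 453·77700²=2734892370000, difference 1.

1653751 77700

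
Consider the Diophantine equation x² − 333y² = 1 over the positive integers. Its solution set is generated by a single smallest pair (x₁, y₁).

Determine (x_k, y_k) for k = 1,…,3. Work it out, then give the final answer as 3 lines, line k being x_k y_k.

73 4
10657 584
1555849 85260

√333 = [18; 4,36, …], period ℓ=2 (even) → k=1
step 0: (18, 1)  from 18·(1,0) + (0,1)
step 1: (73, 4)  from 4·(18,1) + (1,0)
fundamental: x₁=73, y₁=4  (since 5329 − 333·16 = 1)
k=2:  x_2 = 73·73+333·4·4 = 10657,  y_2 = 73·4+4·73 = 584
k=3:  x_3 = 73·10657+333·4·584 = 1555849,  y_3 = 73·584+4·10657 = 85260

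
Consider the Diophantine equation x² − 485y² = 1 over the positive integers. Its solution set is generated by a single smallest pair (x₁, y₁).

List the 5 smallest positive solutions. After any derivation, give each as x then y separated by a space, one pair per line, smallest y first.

969 44
1877921 85272
3639409929 165257092
7053174564481 320268159024
13669048666554249 620679526931420

d=485: √d = [22; 44] (ℓ=1, odd), read p_1/q_1
k=0  a_k=22  p_k/q_k = 22/1
k=1  a_k=44  p_k/q_k = 969/44
fundamental: x₁=969, y₁=44  (since 938961 − 485·1936 = 1)
k=2:  x_2 = 969·969+485·44·44 = 1877921,  y_2 = 969·44+44·969 = 85272
k=3:  x_3 = 969·1877921+485·44·85272 = 3639409929,  y_3 = 969·85272+44·1877921 = 165257092
k=4:  x_4 = 969·3639409929+485·44·165257092 = 7053174564481,  y_4 = 969·165257092+44·3639409929 = 320268159024
k=5:  x_5 = 969·7053174564481+485·44·320268159024 = 13669048666554249,  y_5 = 969·320268159024+44·7053174564481 = 620679526931420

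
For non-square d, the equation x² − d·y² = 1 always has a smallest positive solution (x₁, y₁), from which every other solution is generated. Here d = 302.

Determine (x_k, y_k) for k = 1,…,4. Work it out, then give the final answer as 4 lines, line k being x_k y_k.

4276623 246092
36579008568257 2104885414632
312869258720405635599 18003602753159249380
2676047735673238042056036097 153989243234046232237072848

[17; 2,1,1,1,4,…,1,2,34] for √302; ℓ=16 ⇒ convergent index 15
a_0=17:  p_0=17·1+0=17,  q_0=17·0+1=1
a_1=2:  p_1=2·17+1=35,  q_1=2·1+0=2
a_2=1:  p_2=1·35+17=52,  q_2=1·2+1=3
a_3=1:  p_3=1·52+35=87,  q_3=1·3+2=5
…
a_5=4:  p_5=4·139+87=643,  q_5=4·8+5=37
…
a_7=1:  p_7=1·1425+643=2068,  q_7=1·82+37=119
…
a_10=2:  p_10=2·36581+34513=107675,  q_10=2·2105+1986=6196
a_11=4:  p_11=4·107675+36581=467281,  q_11=4·6196+2105=26889
a_12=1:  p_12=1·467281+107675=574956,  q_12=1·26889+6196=33085
…
a_14=1:  p_14=1·1042237+574956=1617193,  q_14=1·59974+33085=93059
a_15=2:  p_15=2·1617193+1042237=4276623,  q_15=2·93059+59974=246092
fundamental: x₁=4276623, y₁=246092  (since 18289504284129 − 302·60561272464 = 1)
(x_2, y_2) = (4276623·4276623 + 302·246092·246092, 4276623·246092 + 246092·4276623) = (36579008568257, 2104885414632)
(x_3, y_3) = (4276623·36579008568257 + 302·246092·2104885414632, 4276623·2104885414632 + 246092·36579008568257) = (312869258720405635599, 18003602753159249380)
(x_4, y_4) = (4276623·312869258720405635599 + 302·246092·18003602753159249380, 4276623·18003602753159249380 + 246092·312869258720405635599) = (2676047735673238042056036097, 153989243234046232237072848)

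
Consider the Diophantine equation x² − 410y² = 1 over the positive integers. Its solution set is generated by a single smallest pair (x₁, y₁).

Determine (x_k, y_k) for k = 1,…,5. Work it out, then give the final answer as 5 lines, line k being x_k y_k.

d=410: √d = [20; 4,40] (ℓ=2, even), read p_1/q_1
a_0=20:  p_0=20·1+0=20,  q_0=20·0+1=1
a_1=4:  p_1=4·20+1=81,  q_1=4·1+0=4
fundamental: x₁=81, y₁=4  (since 6561 − 410·16 = 1)
(81+4√410)^2 = 13121 + 648√410
(81+4√410)^3 = 2125521 + 104972√410
(81+4√410)^4 = 344321281 + 17004816√410
(81+4√410)^5 = 55777922001 + 2754675220√410

81 4
13121 648
2125521 104972
344321281 17004816
55777922001 2754675220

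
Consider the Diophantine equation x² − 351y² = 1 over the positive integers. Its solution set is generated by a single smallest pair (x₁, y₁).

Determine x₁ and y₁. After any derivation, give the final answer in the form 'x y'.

[18; 1,2,1,3,2,2,2,3,1,2,1,36] for √351; ℓ=12 ⇒ convergent index 11
a_0=18:  p_0=18·1+0=18,  q_0=18·0+1=1
a_1=1:  p_1=1·18+1=19,  q_1=1·1+0=1
a_2=2:  p_2=2·19+18=56,  q_2=2·1+1=3
a_3=1:  p_3=1·56+19=75,  q_3=1·3+1=4
…
a_5=2:  p_5=2·281+75=637,  q_5=2·15+4=34
a_6=2:  p_6=2·637+281=1555,  q_6=2·34+15=83
a_7=2:  p_7=2·1555+637=3747,  q_7=2·83+34=200
…
a_9=1:  p_9=1·12796+3747=16543,  q_9=1·683+200=883
a_10=2:  p_10=2·16543+12796=45882,  q_10=2·883+683=2449
a_11=1:  p_11=1·45882+16543=62425,  q_11=1·2449+883=3332
fundamental: x₁=62425, y₁=3332  (since 3896880625 − 351·11102224 = 1)

62425 3332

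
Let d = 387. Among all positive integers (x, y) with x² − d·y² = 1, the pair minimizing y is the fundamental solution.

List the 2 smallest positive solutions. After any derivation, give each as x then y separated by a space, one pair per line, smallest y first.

3482 177
24248647 1232628

[19; 1,2,19,2,1,38] for √387; ℓ=6 ⇒ convergent index 5
i=0: a=19 ⇒ p=19, q=1
…
i=4: a=2 ⇒ p=2341, q=119
i=5: a=1 ⇒ p=3482, q=177
→ (3482, 177).  Check: 3482²=12124324, 387·177²=12124323, difference 1.
k=2:  x_2 = 3482·3482+387·177·177 = 24248647,  y_2 = 3482·177+177·3482 = 1232628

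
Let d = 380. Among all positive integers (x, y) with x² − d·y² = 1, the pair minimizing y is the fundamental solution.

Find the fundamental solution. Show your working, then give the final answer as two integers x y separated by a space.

39 2

d=380: √d = [19; 2,38] (ℓ=2, even), read p_1/q_1
a_0=19:  p_0=19·1+0=19,  q_0=19·0+1=1
a_1=2:  p_1=2·19+1=39,  q_1=2·1+0=2
(x₁, y₁) = (39, 2);  39² − 380·2² = 1 ✓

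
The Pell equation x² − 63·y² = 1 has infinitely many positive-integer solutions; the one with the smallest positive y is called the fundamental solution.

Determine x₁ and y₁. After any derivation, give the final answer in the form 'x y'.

d=63: √d = [7; 1,14] (ℓ=2, even), read p_1/q_1
k=0  a_k=7  p_k/q_k = 7/1
k=1  a_k=1  p_k/q_k = 8/1
(x₁, y₁) = (8, 1);  8² − 63·1² = 1 ✓

8 1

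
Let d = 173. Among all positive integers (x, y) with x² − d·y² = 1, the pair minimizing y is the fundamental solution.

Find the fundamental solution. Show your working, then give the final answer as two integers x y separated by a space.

√173 = [13; 6,1,1,6,26, …], period ℓ=5 (odd) → k=9
i=0: a=13 ⇒ p=13, q=1
…
i=2: a=1 ⇒ p=92, q=7
i=3: a=1 ⇒ p=171, q=13
i=4: a=6 ⇒ p=1118, q=85
…
i=6: a=6 ⇒ p=176552, q=13423
…
i=8: a=1 ⇒ p=382343, q=29069
i=9: a=6 ⇒ p=2499849, q=190060
(x₁, y₁) = (2499849, 190060);  2499849² − 173·190060² = 1 ✓

2499849 190060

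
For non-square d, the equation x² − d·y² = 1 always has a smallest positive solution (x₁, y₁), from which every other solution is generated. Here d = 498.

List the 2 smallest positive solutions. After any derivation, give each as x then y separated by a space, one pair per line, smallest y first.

[22; 3,6,22,6,3,44] for √498; ℓ=6 ⇒ convergent index 5
a_0=22:  p_0=22·1+0=22,  q_0=22·0+1=1
…
a_2=6:  p_2=6·67+22=424,  q_2=6·3+1=19
…
a_4=6:  p_4=6·9395+424=56794,  q_4=6·421+19=2545
a_5=3:  p_5=3·56794+9395=179777,  q_5=3·2545+421=8056
fundamental: x₁=179777, y₁=8056  (since 32319769729 − 498·64899136 = 1)
(179777+8056√498)^2 = 64639539457 + 2896567024√498

179777 8056
64639539457 2896567024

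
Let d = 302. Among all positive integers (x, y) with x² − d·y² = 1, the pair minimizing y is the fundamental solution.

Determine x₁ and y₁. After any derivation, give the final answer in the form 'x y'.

√302 = [17; 2,1,1,1,4,…,1,2,34, …], period ℓ=16 (even) → k=15
a_0=17:  p_0=17·1+0=17,  q_0=17·0+1=1
a_1=2:  p_1=2·17+1=35,  q_1=2·1+0=2
…
a_4=1:  p_4=1·87+52=139,  q_4=1·5+3=8
a_5=4:  p_5=4·139+87=643,  q_5=4·8+5=37
a_6=2:  p_6=2·643+139=1425,  q_6=2·37+8=82
a_7=1:  p_7=1·1425+643=2068,  q_7=1·82+37=119
a_8=16:  p_8=16·2068+1425=34513,  q_8=16·119+82=1986
…
a_11=4:  p_11=4·107675+36581=467281,  q_11=4·6196+2105=26889
…
a_13=1:  p_13=1·574956+467281=1042237,  q_13=1·33085+26889=59974
a_14=1:  p_14=1·1042237+574956=1617193,  q_14=1·59974+33085=93059
a_15=2:  p_15=2·1617193+1042237=4276623,  q_15=2·93059+59974=246092
→ (4276623, 246092).  Check: 4276623²=18289504284129, 302·246092²=18289504284128, difference 1.

4276623 246092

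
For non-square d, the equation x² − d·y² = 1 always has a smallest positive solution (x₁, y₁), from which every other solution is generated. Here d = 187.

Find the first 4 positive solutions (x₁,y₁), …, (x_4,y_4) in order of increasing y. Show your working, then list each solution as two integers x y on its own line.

[13; 1,2,13,2,1,26] for √187; ℓ=6 ⇒ convergent index 5
i=0: a=13 ⇒ p=13, q=1
i=1: a=1 ⇒ p=14, q=1
i=2: a=2 ⇒ p=41, q=3
i=3: a=13 ⇒ p=547, q=40
i=4: a=2 ⇒ p=1135, q=83
i=5: a=1 ⇒ p=1682, q=123
(x₁, y₁) = (1682, 123);  1682² − 187·123² = 1 ✓
k=2:  x_2 = 1682·1682+187·123·123 = 5658247,  y_2 = 1682·123+123·1682 = 413772
k=3:  x_3 = 1682·5658247+187·123·413772 = 19034341226,  y_3 = 1682·413772+123·5658247 = 1391928885
k=4:  x_4 = 1682·19034341226+187·123·1391928885 = 64031518226017,  y_4 = 1682·1391928885+123·19034341226 = 4682448355368

1682 123
5658247 413772
19034341226 1391928885
64031518226017 4682448355368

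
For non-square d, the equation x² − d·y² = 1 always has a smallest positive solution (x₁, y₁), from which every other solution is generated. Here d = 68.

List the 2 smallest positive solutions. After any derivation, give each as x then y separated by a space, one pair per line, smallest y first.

33 4
2177 264

[8; 4,16] for √68; ℓ=2 ⇒ convergent index 1
i=0: a=8 ⇒ p=8, q=1
i=1: a=4 ⇒ p=33, q=4
(x₁, y₁) = (33, 4);  33² − 68·4² = 1 ✓
(33+4√68)^2 = 2177 + 264√68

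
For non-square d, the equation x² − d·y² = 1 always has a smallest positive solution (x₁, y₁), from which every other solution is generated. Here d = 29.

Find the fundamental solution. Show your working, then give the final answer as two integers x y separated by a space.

9801 1820

√29 = [5; 2,1,1,2,10, …], period ℓ=5 (odd) → k=9
step 0: (5, 1)  from 5·(1,0) + (0,1)
…
step 8: (3775, 701)  from 1·(2251,418) + (1524,283)
step 9: (9801, 1820)  from 2·(3775,701) + (2251,418)
fundamental: x₁=9801, y₁=1820  (since 96059601 − 29·3312400 = 1)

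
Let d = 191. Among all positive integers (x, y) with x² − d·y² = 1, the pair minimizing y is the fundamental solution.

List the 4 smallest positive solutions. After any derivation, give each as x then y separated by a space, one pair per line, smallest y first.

√191 = [13; 1,4,1,1,3,…,4,1,26, …], period ℓ=16 (even) → k=15
a_0=13:  p_0=13·1+0=13,  q_0=13·0+1=1
a_1=1:  p_1=1·13+1=14,  q_1=1·1+0=1
…
a_3=1:  p_3=1·69+14=83,  q_3=1·5+1=6
a_4=1:  p_4=1·83+69=152,  q_4=1·6+5=11
…
a_6=2:  p_6=2·539+152=1230,  q_6=2·39+11=89
…
a_8=13:  p_8=13·2999+1230=40217,  q_8=13·217+89=2910
…
a_11=3:  p_11=3·207083+83433=704682,  q_11=3·14984+6037=50989
a_12=1:  p_12=1·704682+207083=911765,  q_12=1·50989+14984=65973
a_13=1:  p_13=1·911765+704682=1616447,  q_13=1·65973+50989=116962
a_14=4:  p_14=4·1616447+911765=7377553,  q_14=4·116962+65973=533821
a_15=1:  p_15=1·7377553+1616447=8994000,  q_15=1·533821+116962=650783
→ (8994000, 650783).  Check: 8994000²=80892036000000, 191·650783²=80892035999999, difference 1.
n=2: (8994000,650783)∘(8994000,650783) = (8994000·8994000+191·650783·650783, 8994000·650783+650783·8994000) = (161784071999999,11706284604000)
n=3: (161784071999999,11706284604000)∘(8994000,650783) = (8994000·161784071999999+191·650783·11706284604000, 8994000·11706284604000+650783·161784071999999) = (2910171887135973018000,210572647456751349217)
n=4: (2910171887135973018000,210572647456751349217)∘(8994000,650783) = (8994000·2910171887135973018000+191·650783·210572647456751349217, 8994000·210572647456751349217+650783·2910171887135973018000) = (52348171905801720863712000001,3787780782452031563430792000)

8994000 650783
161784071999999 11706284604000
2910171887135973018000 210572647456751349217
52348171905801720863712000001 3787780782452031563430792000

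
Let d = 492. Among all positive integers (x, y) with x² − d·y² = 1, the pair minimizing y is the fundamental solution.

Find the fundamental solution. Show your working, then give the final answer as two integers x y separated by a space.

√492 → a₀=22, period (5,1,1,10,1,1,5,44); ℓ=8 even so k=7
a_0=22:  p_0=22·1+0=22,  q_0=22·0+1=1
a_1=5:  p_1=5·22+1=111,  q_1=5·1+0=5
…
a_3=1:  p_3=1·133+111=244,  q_3=1·6+5=11
…
a_5=1:  p_5=1·2573+244=2817,  q_5=1·116+11=127
a_6=1:  p_6=1·2817+2573=5390,  q_6=1·127+116=243
a_7=5:  p_7=5·5390+2817=29767,  q_7=5·243+127=1342
→ (29767, 1342).  Check: 29767²=886074289, 492·1342²=886074288, difference 1.

29767 1342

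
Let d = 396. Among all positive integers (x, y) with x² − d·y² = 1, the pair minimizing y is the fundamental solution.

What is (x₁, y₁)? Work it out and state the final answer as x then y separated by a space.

d=396: √d = [19; 1,8,1,38] (ℓ=4, even), read p_3/q_3
i=0: a=19 ⇒ p=19, q=1
i=1: a=1 ⇒ p=20, q=1
i=2: a=8 ⇒ p=179, q=9
i=3: a=1 ⇒ p=199, q=10
→ (199, 10).  Check: 199²=39601, 396·10²=39600, difference 1.

199 10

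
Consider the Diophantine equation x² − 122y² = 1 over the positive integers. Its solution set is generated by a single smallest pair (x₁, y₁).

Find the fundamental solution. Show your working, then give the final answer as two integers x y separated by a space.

243 22

d=122: √d = [11; 22] (ℓ=1, odd), read p_1/q_1
k=0  a_k=11  p_k/q_k = 11/1
k=1  a_k=22  p_k/q_k = 243/22
fundamental: x₁=243, y₁=22  (since 59049 − 122·484 = 1)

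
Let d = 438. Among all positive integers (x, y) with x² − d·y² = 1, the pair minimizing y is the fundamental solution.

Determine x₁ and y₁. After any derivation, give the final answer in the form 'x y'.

293 14

√438 = [20; 1,12,1,40, …], period ℓ=4 (even) → k=3
i=0: a=20 ⇒ p=20, q=1
…
i=2: a=12 ⇒ p=272, q=13
i=3: a=1 ⇒ p=293, q=14
(x₁, y₁) = (293, 14);  293² − 438·14² = 1 ✓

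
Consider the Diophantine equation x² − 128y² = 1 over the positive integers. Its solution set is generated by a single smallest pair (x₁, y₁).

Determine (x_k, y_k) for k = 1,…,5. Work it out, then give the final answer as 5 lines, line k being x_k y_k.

577 51
665857 58854
768398401 67917465
886731088897 78376695756
1023286908188737 90446638984959

d=128: √d = [11; 3,5,3,22] (ℓ=4, even), read p_3/q_3
a_0=11:  p_0=11·1+0=11,  q_0=11·0+1=1
a_1=3:  p_1=3·11+1=34,  q_1=3·1+0=3
a_2=5:  p_2=5·34+11=181,  q_2=5·3+1=16
a_3=3:  p_3=3·181+34=577,  q_3=3·16+3=51
(x₁, y₁) = (577, 51);  577² − 128·51² = 1 ✓
n=2: (577,51)∘(577,51) = (577·577+128·51·51, 577·51+51·577) = (665857,58854)
n=3: (665857,58854)∘(577,51) = (577·665857+128·51·58854, 577·58854+51·665857) = (768398401,67917465)
n=4: (768398401,67917465)∘(577,51) = (577·768398401+128·51·67917465, 577·67917465+51·768398401) = (886731088897,78376695756)
n=5: (886731088897,78376695756)∘(577,51) = (577·886731088897+128·51·78376695756, 577·78376695756+51·886731088897) = (1023286908188737,90446638984959)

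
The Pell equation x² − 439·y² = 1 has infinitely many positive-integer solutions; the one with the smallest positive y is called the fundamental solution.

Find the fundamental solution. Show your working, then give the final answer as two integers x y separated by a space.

√439 = [20; 1,19,1,40, …], period ℓ=4 (even) → k=3
i=0: a=20 ⇒ p=20, q=1
…
i=2: a=19 ⇒ p=419, q=20
i=3: a=1 ⇒ p=440, q=21
fundamental: x₁=440, y₁=21  (since 193600 − 439·441 = 1)

440 21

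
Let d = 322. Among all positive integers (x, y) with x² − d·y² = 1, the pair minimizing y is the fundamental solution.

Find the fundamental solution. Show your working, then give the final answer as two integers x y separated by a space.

√322 → a₀=17, period (1,16,1,34); ℓ=4 even so k=3
i=0: a=17 ⇒ p=17, q=1
…
i=2: a=16 ⇒ p=305, q=17
i=3: a=1 ⇒ p=323, q=18
→ (323, 18).  Check: 323²=104329, 322·18²=104328, difference 1.

323 18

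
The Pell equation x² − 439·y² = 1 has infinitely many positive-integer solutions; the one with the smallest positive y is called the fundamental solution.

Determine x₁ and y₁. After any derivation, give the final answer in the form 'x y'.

440 21

√439 → a₀=20, period (1,19,1,40); ℓ=4 even so k=3
a_0=20:  p_0=20·1+0=20,  q_0=20·0+1=1
…
a_2=19:  p_2=19·21+20=419,  q_2=19·1+1=20
a_3=1:  p_3=1·419+21=440,  q_3=1·20+1=21
(x₁, y₁) = (440, 21);  440² − 439·21² = 1 ✓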